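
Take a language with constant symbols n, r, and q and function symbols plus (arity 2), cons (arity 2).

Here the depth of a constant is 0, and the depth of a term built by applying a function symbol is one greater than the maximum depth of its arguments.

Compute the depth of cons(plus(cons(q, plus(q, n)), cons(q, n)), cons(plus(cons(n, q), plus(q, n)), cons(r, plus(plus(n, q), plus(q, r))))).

5

depth(plus(q, n)) = 1 + max(0, 0) = 1
depth(cons(q, plus(q, n))) = 1 + max(0, 1) = 2
depth(cons(q, n)) = 1 + max(0, 0) = 1
depth(plus(cons(q, plus(q, n)), cons(q, n))) = 1 + max(2, 1) = 3
depth(cons(n, q)) = 1 + max(0, 0) = 1
depth(plus(cons(n, q), plus(q, n))) = 1 + max(1, 1) = 2
depth(plus(n, q)) = 1 + max(0, 0) = 1
depth(plus(q, r)) = 1 + max(0, 0) = 1
depth(plus(plus(n, q), plus(q, r))) = 1 + max(1, 1) = 2
depth(cons(r, plus(plus(n, q), plus(q, r)))) = 1 + max(0, 2) = 3
depth(cons(plus(cons(n, q), plus(q, n)), cons(r, plus(plus(n, q), plus(q, r))))) = 1 + max(2, 3) = 4
depth(cons(plus(cons(q, plus(q, n)), cons(q, n)), cons(plus(cons(n, q), plus(q, n)), cons(r, plus(plus(n, q), plus(q, r)))))) = 1 + max(3, 4) = 5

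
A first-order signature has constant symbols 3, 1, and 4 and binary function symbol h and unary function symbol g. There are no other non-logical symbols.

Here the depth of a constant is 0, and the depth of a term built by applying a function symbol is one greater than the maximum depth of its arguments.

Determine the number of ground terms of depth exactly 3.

59052

Count level by level. With function symbols h/2, g/1, the terms of depth ≤ k are the 3 constants together with each function applied to depth-≤(k−1) tuples, so N_k = 3 + N_{k-1}^2 + N_{k-1}.
N_0 = 3
N_1 = 3 + 3^2 + 3 = 15
N_2 = 3 + 15^2 + 15 = 243
N_3 = 3 + 243^2 + 243 = 59295
Terms of depth exactly 3: N_3 − N_2 = 59295 − 243 = 59052.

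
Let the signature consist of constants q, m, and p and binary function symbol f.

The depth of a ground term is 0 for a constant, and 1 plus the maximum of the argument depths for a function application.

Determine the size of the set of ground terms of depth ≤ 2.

147

Count level by level. With function symbols f/2, the terms of depth ≤ k are the 3 constants together with each function applied to depth-≤(k−1) tuples, so N_k = 3 + N_{k-1}^2.
N_0 = 3
N_1 = 3 + 3^2 = 12
N_2 = 3 + 12^2 = 147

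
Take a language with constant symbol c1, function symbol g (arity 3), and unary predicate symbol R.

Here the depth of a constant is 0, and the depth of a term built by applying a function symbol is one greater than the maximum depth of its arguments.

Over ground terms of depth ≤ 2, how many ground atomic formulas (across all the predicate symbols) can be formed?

9

First count ground terms of depth ≤ 2.
Count level by level. With function symbols g/3, the terms of depth ≤ k are the 1 constant together with each function applied to depth-≤(k−1) tuples, so N_k = 1 + N_{k-1}^3.
N_0 = 1
N_1 = 1 + 1^3 = 2
N_2 = 1 + 2^3 = 9
Explicitly: c1, g(c1, c1, c1), g(c1, c1, g(c1, c1, c1)), g(c1, g(c1, c1, c1), c1), g(c1, g(c1, c1, c1), g(c1, c1, c1)), g(g(c1, c1, c1), c1, c1), g(g(c1, c1, c1), c1, g(c1, c1, c1)), g(g(c1, c1, c1), g(c1, c1, c1), c1), g(g(c1, c1, c1), g(c1, c1, c1), g(c1, c1, c1)).
So |H| = 9.
Ground atoms are formed by filling each argument slot of a predicate with a term from H, so an r-ary predicate gives |H|^r atoms:
  R: 9
Total ground atoms: 9.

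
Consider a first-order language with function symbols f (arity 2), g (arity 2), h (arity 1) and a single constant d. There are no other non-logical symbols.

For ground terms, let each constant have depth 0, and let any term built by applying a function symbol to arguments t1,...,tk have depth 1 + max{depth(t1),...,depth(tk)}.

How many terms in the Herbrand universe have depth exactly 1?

3

Count level by level. With function symbols f/2, g/2, h/1, the terms of depth ≤ k are the 1 constant together with each function applied to depth-≤(k−1) tuples, so N_k = 1 + N_{k-1}^2 + N_{k-1}^2 + N_{k-1}.
N_0 = 1
N_1 = 1 + 1^2 + 1^2 + 1 = 4
Terms of depth exactly 1: N_1 − N_0 = 4 − 1 = 3.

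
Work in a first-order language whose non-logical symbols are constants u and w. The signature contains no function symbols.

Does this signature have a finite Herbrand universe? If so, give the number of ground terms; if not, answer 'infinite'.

2

There are no function symbols, so every ground term is one of the 2 constants.
The Herbrand universe is {u, w}, which is finite with 2 elements.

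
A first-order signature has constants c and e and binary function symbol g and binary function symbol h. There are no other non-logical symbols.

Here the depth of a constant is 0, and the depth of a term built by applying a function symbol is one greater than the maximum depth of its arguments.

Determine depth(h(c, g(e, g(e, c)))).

depth(g(e, c)) = 1 + max(0, 0) = 1
depth(g(e, g(e, c))) = 1 + max(0, 1) = 2
depth(h(c, g(e, g(e, c)))) = 1 + max(0, 2) = 3

3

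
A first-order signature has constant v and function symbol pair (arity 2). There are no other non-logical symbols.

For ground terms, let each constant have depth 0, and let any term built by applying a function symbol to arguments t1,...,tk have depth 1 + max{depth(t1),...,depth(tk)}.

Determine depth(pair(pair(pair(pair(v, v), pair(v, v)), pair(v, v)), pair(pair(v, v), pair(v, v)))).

depth(pair(v, v)) = 1 + max(0, 0) = 1
depth(pair(pair(v, v), pair(v, v))) = 1 + max(1, 1) = 2
depth(pair(pair(pair(v, v), pair(v, v)), pair(v, v))) = 1 + max(2, 1) = 3
depth(pair(pair(pair(pair(v, v), pair(v, v)), pair(v, v)), pair(pair(v, v), pair(v, v)))) = 1 + max(3, 2) = 4

4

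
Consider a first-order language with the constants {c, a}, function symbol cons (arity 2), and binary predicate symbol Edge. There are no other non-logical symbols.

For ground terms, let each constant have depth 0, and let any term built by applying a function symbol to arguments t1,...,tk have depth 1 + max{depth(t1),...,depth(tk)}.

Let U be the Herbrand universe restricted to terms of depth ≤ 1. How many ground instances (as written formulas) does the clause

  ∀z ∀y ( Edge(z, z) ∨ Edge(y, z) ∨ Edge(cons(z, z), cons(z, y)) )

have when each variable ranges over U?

Ground terms of depth ≤ 1:
  Write N_k for the number of ground terms of depth ≤ k. A term of depth ≤ k is either a constant or a function symbol applied to arguments of depth ≤ k−1, so N_k = 2 + N_{k-1}^2.
  N_0 = 2
  N_1 = 2 + 2^2 = 6
  Explicitly: c, a, cons(c, c), cons(c, a), cons(a, c), cons(a, a).
So there are 6 ground terms available for substitution.
The body mentions every one of the 2 quantified variables; since ground terms form a free algebra, no two substitutions collapse to the same formula.
Number of ground instances = 6^2 = 36.

36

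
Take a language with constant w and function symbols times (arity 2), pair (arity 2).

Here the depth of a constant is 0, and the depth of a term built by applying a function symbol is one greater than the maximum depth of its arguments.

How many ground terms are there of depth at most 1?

Let N_k = |{terms of depth ≤ k}|. Then N_0 = 1 and N_k = 1 + N_{k-1}^2 + N_{k-1}^2 for k ≥ 1 (one summand per function symbol, arity giving the exponent).
N_0 = 1
N_1 = 1 + 1^2 + 1^2 = 3

3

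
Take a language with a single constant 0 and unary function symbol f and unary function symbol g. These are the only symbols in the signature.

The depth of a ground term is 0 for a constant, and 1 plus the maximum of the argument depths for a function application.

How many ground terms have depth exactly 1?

Let N_k count ground terms of depth at most k. Each non-constant term of depth ≤ k is some function symbol applied to depth-≤(k−1) arguments, giving N_k = 1 + N_{k-1} + N_{k-1}.
N_0 = 1
N_1 = 1 + 1 + 1 = 3
Terms of depth exactly 1: N_1 − N_0 = 3 − 1 = 2.

2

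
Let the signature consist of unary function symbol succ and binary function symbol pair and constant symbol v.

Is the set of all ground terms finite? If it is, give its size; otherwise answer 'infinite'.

infinite

The signature has at least one function symbol (succ, arity 1) and at least one constant (v).
Iterating succ gives infinitely many distinct ground terms: v, succ(v), succ(succ(v)), ...
So the Herbrand universe is infinite.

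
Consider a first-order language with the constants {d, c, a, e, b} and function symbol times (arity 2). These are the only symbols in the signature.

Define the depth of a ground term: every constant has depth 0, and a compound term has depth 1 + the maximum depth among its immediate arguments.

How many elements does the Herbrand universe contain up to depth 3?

Count level by level. With function symbols times/2, the terms of depth ≤ k are the 5 constants together with each function applied to depth-≤(k−1) tuples, so N_k = 5 + N_{k-1}^2.
N_0 = 5
N_1 = 5 + 5^2 = 30
N_2 = 5 + 30^2 = 905
N_3 = 5 + 905^2 = 819030

819030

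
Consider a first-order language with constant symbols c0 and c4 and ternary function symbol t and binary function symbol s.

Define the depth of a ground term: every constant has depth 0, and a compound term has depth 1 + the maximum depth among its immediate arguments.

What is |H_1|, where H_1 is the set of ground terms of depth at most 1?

14

Let N_k = |{terms of depth ≤ k}|. Then N_0 = 2 and N_k = 2 + N_{k-1}^3 + N_{k-1}^2 for k ≥ 1 (one summand per function symbol, arity giving the exponent).
N_0 = 2
N_1 = 2 + 2^3 + 2^2 = 14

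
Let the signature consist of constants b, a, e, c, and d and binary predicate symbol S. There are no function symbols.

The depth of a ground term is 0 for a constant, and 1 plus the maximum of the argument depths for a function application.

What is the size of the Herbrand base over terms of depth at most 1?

25

First count ground terms of depth ≤ 1.
With no function symbols every ground term is a constant, so there are exactly 5 ground terms at every depth bound.
N_0 = 5
N_1 = 5
Explicitly: b, a, e, c, d.
So |H| = 5.
Each predicate of arity r yields |H|^r ground atoms (one per choice of an r-tuple from H):
  S: 5^2 = 25
Total ground atoms: 25.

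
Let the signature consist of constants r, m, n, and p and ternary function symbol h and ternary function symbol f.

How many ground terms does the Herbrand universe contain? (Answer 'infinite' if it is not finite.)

infinite

The signature has at least one function symbol (h, arity 3) and at least one constant (r).
Iterating h gives infinitely many distinct ground terms: r, h(r, r, r), h(h(r, r, r), h(r, r, r), h(r, r, r)), ...
So the Herbrand universe is infinite.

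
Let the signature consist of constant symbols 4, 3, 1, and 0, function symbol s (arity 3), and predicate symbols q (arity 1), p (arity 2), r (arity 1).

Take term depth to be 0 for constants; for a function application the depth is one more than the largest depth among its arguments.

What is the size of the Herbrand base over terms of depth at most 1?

4760

First count ground terms of depth ≤ 1.
Let N_k = |{terms of depth ≤ k}|. Then N_0 = 4 and N_k = 4 + N_{k-1}^3 for k ≥ 1 (one summand per function symbol, arity giving the exponent).
N_0 = 4
N_1 = 4 + 4^3 = 68
So |H| = 68.
Each predicate of arity r yields |H|^r ground atoms (one per choice of an r-tuple from H):
  q: 68;  p: 68^2 = 4624;  r: 68
Total ground atoms: 68 + 4624 + 68 = 4760.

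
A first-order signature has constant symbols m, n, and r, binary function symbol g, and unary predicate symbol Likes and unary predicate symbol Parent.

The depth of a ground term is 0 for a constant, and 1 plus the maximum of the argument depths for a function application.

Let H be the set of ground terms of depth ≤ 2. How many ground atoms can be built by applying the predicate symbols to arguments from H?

294

First count ground terms of depth ≤ 2.
Count level by level. With function symbols g/2, the terms of depth ≤ k are the 3 constants together with each function applied to depth-≤(k−1) tuples, so N_k = 3 + N_{k-1}^2.
N_0 = 3
N_1 = 3 + 3^2 = 12
N_2 = 3 + 12^2 = 147
So |H| = 147.
A ground atom is a predicate applied to a tuple of terms from H, so the count is the sum over predicates of |H|^arity:
  Likes: 147;  Parent: 147
Total ground atoms: 147 + 147 = 294.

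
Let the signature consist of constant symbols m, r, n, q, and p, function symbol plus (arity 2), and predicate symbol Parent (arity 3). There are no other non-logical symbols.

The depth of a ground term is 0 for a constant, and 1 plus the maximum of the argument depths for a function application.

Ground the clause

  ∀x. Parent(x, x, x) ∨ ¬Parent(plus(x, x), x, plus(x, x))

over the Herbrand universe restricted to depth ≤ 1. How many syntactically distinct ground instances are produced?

30

Ground terms of depth ≤ 1:
  Write N_k for the number of ground terms of depth ≤ k. A term of depth ≤ k is either a constant or a function symbol applied to arguments of depth ≤ k−1, so N_k = 5 + N_{k-1}^2.
  N_0 = 5
  N_1 = 5 + 5^2 = 30
So there are 30 ground terms available for substitution.
The clause has 1 distinct variable (x), which appears in the body. In the free term algebra distinct substitutions yield syntactically distinct ground instances.
Number of ground instances = 30.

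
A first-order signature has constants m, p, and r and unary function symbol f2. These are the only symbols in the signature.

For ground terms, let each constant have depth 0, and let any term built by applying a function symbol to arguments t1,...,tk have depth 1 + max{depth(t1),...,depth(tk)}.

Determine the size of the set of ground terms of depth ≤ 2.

If N_k denotes the number of depth-≤k ground terms, the 3 constants give N_0 = 3, and each function symbol of arity r contributes N_{k-1}^r new terms at level k: N_k = 3 + N_{k-1}.
N_0 = 3
N_1 = 3 + 3 = 6
N_2 = 3 + 6 = 9

9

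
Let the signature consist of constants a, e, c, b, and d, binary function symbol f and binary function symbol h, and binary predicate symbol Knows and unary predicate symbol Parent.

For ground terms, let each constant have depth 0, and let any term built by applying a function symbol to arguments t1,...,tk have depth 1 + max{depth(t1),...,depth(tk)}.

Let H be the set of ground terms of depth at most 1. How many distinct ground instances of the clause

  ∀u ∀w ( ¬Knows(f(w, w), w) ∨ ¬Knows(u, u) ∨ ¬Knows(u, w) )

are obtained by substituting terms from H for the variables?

3025

Ground terms of depth ≤ 1:
  Write N_k for the number of ground terms of depth ≤ k. A term of depth ≤ k is either a constant or a function symbol applied to arguments of depth ≤ k−1, so N_k = 5 + N_{k-1}^2 + N_{k-1}^2.
  N_0 = 5
  N_1 = 5 + 5^2 + 5^2 = 55
So there are 55 ground terms available for substitution.
Each of u, w ranges independently over the available ground terms, and distinct assignments produce distinct instances.
Number of ground instances = 55^2 = 3025.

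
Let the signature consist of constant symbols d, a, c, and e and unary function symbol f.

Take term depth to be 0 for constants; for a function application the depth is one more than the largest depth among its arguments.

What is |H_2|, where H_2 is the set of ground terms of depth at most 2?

12

Write N_k for the number of ground terms of depth ≤ k. A term of depth ≤ k is either a constant or a function symbol applied to arguments of depth ≤ k−1, so N_k = 4 + N_{k-1}.
N_0 = 4
N_1 = 4 + 4 = 8
N_2 = 4 + 8 = 12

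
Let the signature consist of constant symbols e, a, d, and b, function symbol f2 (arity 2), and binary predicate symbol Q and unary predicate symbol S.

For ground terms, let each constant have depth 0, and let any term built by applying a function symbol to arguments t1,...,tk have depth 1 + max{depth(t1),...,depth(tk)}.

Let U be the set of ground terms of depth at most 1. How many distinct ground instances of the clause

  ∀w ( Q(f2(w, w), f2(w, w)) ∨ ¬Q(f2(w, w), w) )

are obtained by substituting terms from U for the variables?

Ground terms of depth ≤ 1:
  Write N_k for the number of ground terms of depth ≤ k. A term of depth ≤ k is either a constant or a function symbol applied to arguments of depth ≤ k−1, so N_k = 4 + N_{k-1}^2.
  N_0 = 4
  N_1 = 4 + 4^2 = 20
So there are 20 ground terms available for substitution.
The body mentions the single quantified variable w; since ground terms form a free algebra, no two substitutions collapse to the same formula.
Number of ground instances = 20.

20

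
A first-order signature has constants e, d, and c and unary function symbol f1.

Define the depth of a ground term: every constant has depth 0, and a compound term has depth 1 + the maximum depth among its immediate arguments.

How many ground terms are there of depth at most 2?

9

If N_k denotes the number of depth-≤k ground terms, the 3 constants give N_0 = 3, and each function symbol of arity r contributes N_{k-1}^r new terms at level k: N_k = 3 + N_{k-1}.
N_0 = 3
N_1 = 3 + 3 = 6
N_2 = 3 + 6 = 9
Explicitly: e, d, c, f1(e), f1(d), f1(c), f1(f1(e)), f1(f1(d)), f1(f1(c)).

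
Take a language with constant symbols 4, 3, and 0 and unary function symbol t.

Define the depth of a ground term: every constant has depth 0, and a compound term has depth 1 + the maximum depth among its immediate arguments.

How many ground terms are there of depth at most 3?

If N_k denotes the number of depth-≤k ground terms, the 3 constants give N_0 = 3, and each function symbol of arity r contributes N_{k-1}^r new terms at level k: N_k = 3 + N_{k-1}.
N_0 = 3
N_1 = 3 + 3 = 6
N_2 = 3 + 6 = 9
N_3 = 3 + 9 = 12
Explicitly: 4, 3, 0, t(4), t(3), t(0), t(t(4)), t(t(3)), t(t(0)), t(t(t(4))), t(t(t(3))), t(t(t(0))).

12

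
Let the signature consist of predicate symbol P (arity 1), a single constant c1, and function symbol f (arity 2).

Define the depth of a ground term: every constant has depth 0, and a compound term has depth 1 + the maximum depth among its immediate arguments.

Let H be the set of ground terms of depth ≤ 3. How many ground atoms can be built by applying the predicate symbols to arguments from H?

First count ground terms of depth ≤ 3.
Count level by level. With function symbols f/2, the terms of depth ≤ k are the 1 constant together with each function applied to depth-≤(k−1) tuples, so N_k = 1 + N_{k-1}^2.
N_0 = 1
N_1 = 1 + 1^2 = 2
N_2 = 1 + 2^2 = 5
N_3 = 1 + 5^2 = 26
So |H| = 26.
For each predicate symbol, the number of ground atoms is |H| raised to its arity; summing:
  P: 26
Total ground atoms: 26.

26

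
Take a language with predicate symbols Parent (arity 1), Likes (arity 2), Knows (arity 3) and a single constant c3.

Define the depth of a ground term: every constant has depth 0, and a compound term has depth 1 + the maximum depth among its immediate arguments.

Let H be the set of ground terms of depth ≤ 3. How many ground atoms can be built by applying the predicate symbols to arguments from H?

3

First count ground terms of depth ≤ 3.
With no function symbols every ground term is a constant, so there is exactly 1 ground term at every depth bound.
N_0 = 1
N_1 = 1
N_2 = 1
N_3 = 1
Explicitly: c3.
So |H| = 1.
A ground atom is a predicate applied to a tuple of terms from H, so the count is the sum over predicates of |H|^arity:
  Parent: 1;  Likes: 1^2 = 1;  Knows: 1^3 = 1
Total ground atoms: 1 + 1 + 1 = 3.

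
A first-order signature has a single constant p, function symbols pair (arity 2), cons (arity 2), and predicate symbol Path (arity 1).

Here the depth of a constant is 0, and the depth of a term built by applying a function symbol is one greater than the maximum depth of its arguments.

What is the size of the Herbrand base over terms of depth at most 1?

First count ground terms of depth ≤ 1.
If N_k denotes the number of depth-≤k ground terms, the 1 constant gives N_0 = 1, and each function symbol of arity r contributes N_{k-1}^r new terms at level k: N_k = 1 + N_{k-1}^2 + N_{k-1}^2.
N_0 = 1
N_1 = 1 + 1^2 + 1^2 = 3
Explicitly: p, pair(p, p), cons(p, p).
So |H| = 3.
Ground atoms are formed by filling each argument slot of a predicate with a term from H, so an r-ary predicate gives |H|^r atoms:
  Path: 3
Total ground atoms: 3.

3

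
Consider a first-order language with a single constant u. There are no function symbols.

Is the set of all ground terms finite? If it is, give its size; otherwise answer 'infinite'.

1

There are no function symbols, so the only ground term is the single constant.
The Herbrand universe is {u}, finite with 1 element.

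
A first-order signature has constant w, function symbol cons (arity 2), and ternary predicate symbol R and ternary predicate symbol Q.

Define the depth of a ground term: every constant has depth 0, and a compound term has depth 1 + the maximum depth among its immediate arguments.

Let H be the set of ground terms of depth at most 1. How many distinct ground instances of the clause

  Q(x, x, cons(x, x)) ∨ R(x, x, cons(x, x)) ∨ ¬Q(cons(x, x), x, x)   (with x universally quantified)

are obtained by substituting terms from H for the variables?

2

Ground terms of depth ≤ 1:
  Let N_k = |{terms of depth ≤ k}|. Then N_0 = 1 and N_k = 1 + N_{k-1}^2 for k ≥ 1 (one summand per function symbol, arity giving the exponent).
  N_0 = 1
  N_1 = 1 + 1^2 = 2
  Explicitly: w, cons(w, w).
So there are 2 ground terms available for substitution.
The variable x ranges independently over the available ground terms, and distinct assignments produce distinct instances.
Number of ground instances = 2.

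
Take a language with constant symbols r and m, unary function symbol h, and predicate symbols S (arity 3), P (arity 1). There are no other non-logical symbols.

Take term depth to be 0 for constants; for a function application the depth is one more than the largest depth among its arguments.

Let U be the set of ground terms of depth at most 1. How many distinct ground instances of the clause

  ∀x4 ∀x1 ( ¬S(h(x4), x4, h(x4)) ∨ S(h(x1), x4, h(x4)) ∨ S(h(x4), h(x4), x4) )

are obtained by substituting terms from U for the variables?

Ground terms of depth ≤ 1:
  Write N_k for the number of ground terms of depth ≤ k. A term of depth ≤ k is either a constant or a function symbol applied to arguments of depth ≤ k−1, so N_k = 2 + N_{k-1}.
  N_0 = 2
  N_1 = 2 + 2 = 4
So there are 4 ground terms available for substitution.
The clause has 2 distinct variables (x4, x1), each appearing in the body. In the free term algebra distinct substitutions yield syntactically distinct ground instances.
Number of ground instances = 4^2 = 16.

16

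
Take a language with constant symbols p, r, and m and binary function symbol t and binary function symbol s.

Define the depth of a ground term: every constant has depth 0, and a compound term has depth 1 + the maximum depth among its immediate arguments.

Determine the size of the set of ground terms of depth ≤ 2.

885

Count level by level. With function symbols t/2, s/2, the terms of depth ≤ k are the 3 constants together with each function applied to depth-≤(k−1) tuples, so N_k = 3 + N_{k-1}^2 + N_{k-1}^2.
N_0 = 3
N_1 = 3 + 3^2 + 3^2 = 21
N_2 = 3 + 21^2 + 21^2 = 885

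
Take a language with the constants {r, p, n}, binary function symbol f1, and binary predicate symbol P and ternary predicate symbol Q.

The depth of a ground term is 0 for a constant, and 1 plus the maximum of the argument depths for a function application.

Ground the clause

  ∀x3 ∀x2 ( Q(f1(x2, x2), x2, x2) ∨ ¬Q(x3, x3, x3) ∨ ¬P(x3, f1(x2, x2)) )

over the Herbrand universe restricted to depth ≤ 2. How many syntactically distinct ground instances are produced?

21609

Ground terms of depth ≤ 2:
  Let N_k count ground terms of depth at most k. Each non-constant term of depth ≤ k is some function symbol applied to depth-≤(k−1) arguments, giving N_k = 3 + N_{k-1}^2.
  N_0 = 3
  N_1 = 3 + 3^2 = 12
  N_2 = 3 + 12^2 = 147
So there are 147 ground terms available for substitution.
The clause has 2 distinct variables (x3, x2), each appearing in the body. In the free term algebra distinct substitutions yield syntactically distinct ground instances.
Number of ground instances = 147^2 = 21609.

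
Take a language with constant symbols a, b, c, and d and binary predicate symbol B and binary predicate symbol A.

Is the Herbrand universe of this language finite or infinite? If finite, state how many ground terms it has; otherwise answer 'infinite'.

There are no function symbols, so every ground term is one of the 4 constants.
The Herbrand universe is {a, b, c, d}, which is finite with 4 elements.

4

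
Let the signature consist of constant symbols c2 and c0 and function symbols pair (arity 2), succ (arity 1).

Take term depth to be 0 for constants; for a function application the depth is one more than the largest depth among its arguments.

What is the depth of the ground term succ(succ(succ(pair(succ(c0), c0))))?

5

depth(succ(c0)) = 1 + depth(c0) = 1 + 0 = 1
depth(pair(succ(c0), c0)) = 1 + max(1, 0) = 2
depth(succ(pair(succ(c0), c0))) = 1 + depth(pair(succ(c0), c0)) = 1 + 2 = 3
depth(succ(succ(pair(succ(c0), c0)))) = 1 + depth(succ(pair(succ(c0), c0))) = 1 + 3 = 4
depth(succ(succ(succ(pair(succ(c0), c0))))) = 1 + depth(succ(succ(pair(succ(c0), c0)))) = 1 + 4 = 5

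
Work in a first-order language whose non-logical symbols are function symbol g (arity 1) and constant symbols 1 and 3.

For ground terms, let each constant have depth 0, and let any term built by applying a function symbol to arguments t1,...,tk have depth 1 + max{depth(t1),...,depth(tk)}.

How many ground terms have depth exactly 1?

Let N_k = |{terms of depth ≤ k}|. Then N_0 = 2 and N_k = 2 + N_{k-1} for k ≥ 1 (one summand per function symbol, arity giving the exponent).
N_0 = 2
N_1 = 2 + 2 = 4
Terms of depth exactly 1: N_1 − N_0 = 4 − 2 = 2.

2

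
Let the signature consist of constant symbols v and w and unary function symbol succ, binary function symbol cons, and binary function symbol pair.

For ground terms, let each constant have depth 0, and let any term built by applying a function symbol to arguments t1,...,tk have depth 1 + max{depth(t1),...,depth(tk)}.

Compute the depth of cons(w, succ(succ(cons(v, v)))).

4

depth(cons(v, v)) = 1 + max(0, 0) = 1
depth(succ(cons(v, v))) = 1 + depth(cons(v, v)) = 1 + 1 = 2
depth(succ(succ(cons(v, v)))) = 1 + depth(succ(cons(v, v))) = 1 + 2 = 3
depth(cons(w, succ(succ(cons(v, v))))) = 1 + max(0, 3) = 4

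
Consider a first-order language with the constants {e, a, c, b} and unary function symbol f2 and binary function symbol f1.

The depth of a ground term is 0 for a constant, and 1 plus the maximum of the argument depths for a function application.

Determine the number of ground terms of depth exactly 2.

If N_k denotes the number of depth-≤k ground terms, the 4 constants give N_0 = 4, and each function symbol of arity r contributes N_{k-1}^r new terms at level k: N_k = 4 + N_{k-1} + N_{k-1}^2.
N_0 = 4
N_1 = 4 + 4 + 4^2 = 24
N_2 = 4 + 24 + 24^2 = 604
Terms of depth exactly 2: N_2 − N_1 = 604 − 24 = 580.

580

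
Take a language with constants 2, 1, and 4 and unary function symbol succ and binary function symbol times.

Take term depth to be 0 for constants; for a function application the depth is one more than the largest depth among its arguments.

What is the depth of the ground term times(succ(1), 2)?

depth(succ(1)) = 1 + depth(1) = 1 + 0 = 1
depth(times(succ(1), 2)) = 1 + max(1, 0) = 2

2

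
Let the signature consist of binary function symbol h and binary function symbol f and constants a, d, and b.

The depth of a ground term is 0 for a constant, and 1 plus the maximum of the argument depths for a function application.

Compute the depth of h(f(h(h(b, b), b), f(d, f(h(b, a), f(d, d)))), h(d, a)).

5

depth(h(b, b)) = 1 + max(0, 0) = 1
depth(h(h(b, b), b)) = 1 + max(1, 0) = 2
depth(h(b, a)) = 1 + max(0, 0) = 1
depth(f(d, d)) = 1 + max(0, 0) = 1
depth(f(h(b, a), f(d, d))) = 1 + max(1, 1) = 2
depth(f(d, f(h(b, a), f(d, d)))) = 1 + max(0, 2) = 3
depth(f(h(h(b, b), b), f(d, f(h(b, a), f(d, d))))) = 1 + max(2, 3) = 4
depth(h(d, a)) = 1 + max(0, 0) = 1
depth(h(f(h(h(b, b), b), f(d, f(h(b, a), f(d, d)))), h(d, a))) = 1 + max(4, 1) = 5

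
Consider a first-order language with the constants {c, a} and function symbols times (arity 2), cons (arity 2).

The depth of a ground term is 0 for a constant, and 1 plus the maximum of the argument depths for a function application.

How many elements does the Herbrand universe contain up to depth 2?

Write N_k for the number of ground terms of depth ≤ k. A term of depth ≤ k is either a constant or a function symbol applied to arguments of depth ≤ k−1, so N_k = 2 + N_{k-1}^2 + N_{k-1}^2.
N_0 = 2
N_1 = 2 + 2^2 + 2^2 = 10
N_2 = 2 + 10^2 + 10^2 = 202

202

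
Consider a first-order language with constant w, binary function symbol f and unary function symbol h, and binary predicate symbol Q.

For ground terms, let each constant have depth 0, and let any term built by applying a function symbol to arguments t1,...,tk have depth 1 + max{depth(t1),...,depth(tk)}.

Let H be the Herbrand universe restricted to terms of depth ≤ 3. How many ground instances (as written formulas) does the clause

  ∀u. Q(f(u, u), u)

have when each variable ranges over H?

Ground terms of depth ≤ 3:
  Write N_k for the number of ground terms of depth ≤ k. A term of depth ≤ k is either a constant or a function symbol applied to arguments of depth ≤ k−1, so N_k = 1 + N_{k-1}^2 + N_{k-1}.
  N_0 = 1
  N_1 = 1 + 1^2 + 1 = 3
  N_2 = 1 + 3^2 + 3 = 13
  N_3 = 1 + 13^2 + 13 = 183
So there are 183 ground terms available for substitution.
There is 1 variable to instantiate (u),  occurring in at least one literal, so different choices give different ground instances.
Number of ground instances = 183.

183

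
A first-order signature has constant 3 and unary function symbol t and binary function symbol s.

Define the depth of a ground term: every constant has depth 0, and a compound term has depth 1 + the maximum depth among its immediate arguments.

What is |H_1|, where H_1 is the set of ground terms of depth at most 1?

If N_k denotes the number of depth-≤k ground terms, the 1 constant gives N_0 = 1, and each function symbol of arity r contributes N_{k-1}^r new terms at level k: N_k = 1 + N_{k-1} + N_{k-1}^2.
N_0 = 1
N_1 = 1 + 1 + 1^2 = 3

3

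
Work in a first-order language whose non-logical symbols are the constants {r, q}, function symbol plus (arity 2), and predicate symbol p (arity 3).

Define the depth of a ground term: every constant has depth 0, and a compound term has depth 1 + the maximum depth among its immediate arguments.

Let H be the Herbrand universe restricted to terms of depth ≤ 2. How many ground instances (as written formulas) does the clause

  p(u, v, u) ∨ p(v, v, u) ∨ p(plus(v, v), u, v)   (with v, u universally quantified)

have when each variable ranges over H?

Ground terms of depth ≤ 2:
  Let N_k = |{terms of depth ≤ k}|. Then N_0 = 2 and N_k = 2 + N_{k-1}^2 for k ≥ 1 (one summand per function symbol, arity giving the exponent).
  N_0 = 2
  N_1 = 2 + 2^2 = 6
  N_2 = 2 + 6^2 = 38
So there are 38 ground terms available for substitution.
The clause has 2 distinct variables (v, u), each appearing in the body. In the free term algebra distinct substitutions yield syntactically distinct ground instances.
Number of ground instances = 38^2 = 1444.

1444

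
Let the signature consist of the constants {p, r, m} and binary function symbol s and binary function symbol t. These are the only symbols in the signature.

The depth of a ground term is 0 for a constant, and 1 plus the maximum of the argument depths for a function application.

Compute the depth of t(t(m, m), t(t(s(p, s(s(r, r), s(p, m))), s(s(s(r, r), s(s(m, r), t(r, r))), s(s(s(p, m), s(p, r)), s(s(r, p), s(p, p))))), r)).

depth(t(m, m)) = 1 + max(0, 0) = 1
depth(s(r, r)) = 1 + max(0, 0) = 1
depth(s(p, m)) = 1 + max(0, 0) = 1
depth(s(s(r, r), s(p, m))) = 1 + max(1, 1) = 2
depth(s(p, s(s(r, r), s(p, m)))) = 1 + max(0, 2) = 3
depth(s(m, r)) = 1 + max(0, 0) = 1
depth(t(r, r)) = 1 + max(0, 0) = 1
depth(s(s(m, r), t(r, r))) = 1 + max(1, 1) = 2
depth(s(s(r, r), s(s(m, r), t(r, r)))) = 1 + max(1, 2) = 3
depth(s(p, r)) = 1 + max(0, 0) = 1
depth(s(s(p, m), s(p, r))) = 1 + max(1, 1) = 2
depth(s(r, p)) = 1 + max(0, 0) = 1
depth(s(p, p)) = 1 + max(0, 0) = 1
depth(s(s(r, p), s(p, p))) = 1 + max(1, 1) = 2
depth(s(s(s(p, m), s(p, r)), s(s(r, p), s(p, p)))) = 1 + max(2, 2) = 3
depth(s(s(s(r, r), s(s(m, r), t(r, r))), s(s(s(p, m), s(p, r)), s(s(r, p), s(p, p))))) = 1 + max(3, 3) = 4
depth(t(s(p, s(s(r, r), s(p, m))), s(s(s(r, r), s(s(m, r), t(r, r))), s(s(s(p, m), s(p, r)), s(s(r, p), s(p, p)))))) = 1 + max(3, 4) = 5
depth(t(t(s(p, s(s(r, r), s(p, m))), s(s(s(r, r), s(s(m, r), t(r, r))), s(s(s(p, m), s(p, r)), s(s(r, p), s(p, p))))), r)) = 1 + max(5, 0) = 6
depth(t(t(m, m), t(t(s(p, s(s(r, r), s(p, m))), s(s(s(r, r), s(s(m, r), t(r, r))), s(s(s(p, m), s(p, r)), s(s(r, p), s(p, p))))), r))) = 1 + max(1, 6) = 7

7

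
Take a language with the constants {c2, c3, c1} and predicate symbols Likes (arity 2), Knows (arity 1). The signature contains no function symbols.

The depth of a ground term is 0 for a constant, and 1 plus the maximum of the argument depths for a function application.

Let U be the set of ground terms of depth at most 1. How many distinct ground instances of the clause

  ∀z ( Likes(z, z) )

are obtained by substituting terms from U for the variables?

Ground terms of depth ≤ 1:
  With no function symbols every ground term is a constant, so there are exactly 3 ground terms at every depth bound.
  N_0 = 3
  N_1 = 3
  Explicitly: c2, c3, c1.
So there are 3 ground terms available for substitution.
The body mentions the single quantified variable z; since ground terms form a free algebra, no two substitutions collapse to the same formula.
Number of ground instances = 3.

3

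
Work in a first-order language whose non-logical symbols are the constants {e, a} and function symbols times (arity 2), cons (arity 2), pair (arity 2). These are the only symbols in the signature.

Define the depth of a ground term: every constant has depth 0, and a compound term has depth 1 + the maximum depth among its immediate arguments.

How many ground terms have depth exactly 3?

1043712

If N_k denotes the number of depth-≤k ground terms, the 2 constants give N_0 = 2, and each function symbol of arity r contributes N_{k-1}^r new terms at level k: N_k = 2 + N_{k-1}^2 + N_{k-1}^2 + N_{k-1}^2.
N_0 = 2
N_1 = 2 + 2^2 + 2^2 + 2^2 = 14
N_2 = 2 + 14^2 + 14^2 + 14^2 = 590
N_3 = 2 + 590^2 + 590^2 + 590^2 = 1044302
Terms of depth exactly 3: N_3 − N_2 = 1044302 − 590 = 1043712.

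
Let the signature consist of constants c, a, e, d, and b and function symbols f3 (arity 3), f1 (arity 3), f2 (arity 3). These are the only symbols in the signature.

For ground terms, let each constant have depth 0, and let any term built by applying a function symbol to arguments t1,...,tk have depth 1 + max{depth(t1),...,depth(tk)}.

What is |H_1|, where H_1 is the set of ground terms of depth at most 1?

Let N_k = |{terms of depth ≤ k}|. Then N_0 = 5 and N_k = 5 + N_{k-1}^3 + N_{k-1}^3 + N_{k-1}^3 for k ≥ 1 (one summand per function symbol, arity giving the exponent).
N_0 = 5
N_1 = 5 + 5^3 + 5^3 + 5^3 = 380

380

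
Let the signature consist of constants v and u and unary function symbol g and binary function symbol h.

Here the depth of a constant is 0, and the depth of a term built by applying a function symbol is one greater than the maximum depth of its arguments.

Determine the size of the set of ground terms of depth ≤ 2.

If N_k denotes the number of depth-≤k ground terms, the 2 constants give N_0 = 2, and each function symbol of arity r contributes N_{k-1}^r new terms at level k: N_k = 2 + N_{k-1} + N_{k-1}^2.
N_0 = 2
N_1 = 2 + 2 + 2^2 = 8
N_2 = 2 + 8 + 8^2 = 74

74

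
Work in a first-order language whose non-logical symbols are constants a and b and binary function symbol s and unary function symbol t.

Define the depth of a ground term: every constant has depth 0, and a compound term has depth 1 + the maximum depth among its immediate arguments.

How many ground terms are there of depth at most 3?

5552

Let N_k count ground terms of depth at most k. Each non-constant term of depth ≤ k is some function symbol applied to depth-≤(k−1) arguments, giving N_k = 2 + N_{k-1}^2 + N_{k-1}.
N_0 = 2
N_1 = 2 + 2^2 + 2 = 8
N_2 = 2 + 8^2 + 8 = 74
N_3 = 2 + 74^2 + 74 = 5552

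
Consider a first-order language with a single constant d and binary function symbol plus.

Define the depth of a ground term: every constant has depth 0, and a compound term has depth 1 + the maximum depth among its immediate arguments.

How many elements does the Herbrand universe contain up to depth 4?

677

Let N_k count ground terms of depth at most k. Each non-constant term of depth ≤ k is some function symbol applied to depth-≤(k−1) arguments, giving N_k = 1 + N_{k-1}^2.
N_0 = 1
N_1 = 1 + 1^2 = 2
N_2 = 1 + 2^2 = 5
N_3 = 1 + 5^2 = 26
N_4 = 1 + 26^2 = 677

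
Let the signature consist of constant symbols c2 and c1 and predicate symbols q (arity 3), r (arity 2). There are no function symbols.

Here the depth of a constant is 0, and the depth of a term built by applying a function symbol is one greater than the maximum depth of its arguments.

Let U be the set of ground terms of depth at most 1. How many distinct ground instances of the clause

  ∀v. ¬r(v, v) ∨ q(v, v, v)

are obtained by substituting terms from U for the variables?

Ground terms of depth ≤ 1:
  With no function symbols every ground term is a constant, so there are exactly 2 ground terms at every depth bound.
  N_0 = 2
  N_1 = 2
  Explicitly: c2, c1.
So there are 2 ground terms available for substitution.
The body mentions the single quantified variable v; since ground terms form a free algebra, no two substitutions collapse to the same formula.
Number of ground instances = 2.

2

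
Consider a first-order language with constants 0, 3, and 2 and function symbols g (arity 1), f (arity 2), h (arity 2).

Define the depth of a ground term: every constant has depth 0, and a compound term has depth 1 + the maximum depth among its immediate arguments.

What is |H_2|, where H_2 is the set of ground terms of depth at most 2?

1179

Count level by level. With function symbols g/1, f/2, h/2, the terms of depth ≤ k are the 3 constants together with each function applied to depth-≤(k−1) tuples, so N_k = 3 + N_{k-1} + N_{k-1}^2 + N_{k-1}^2.
N_0 = 3
N_1 = 3 + 3 + 3^2 + 3^2 = 24
N_2 = 3 + 24 + 24^2 + 24^2 = 1179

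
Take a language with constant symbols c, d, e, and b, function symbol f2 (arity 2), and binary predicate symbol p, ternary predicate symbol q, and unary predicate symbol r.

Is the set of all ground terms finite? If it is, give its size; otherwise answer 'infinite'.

The signature has at least one function symbol (f2, arity 2) and at least one constant (c).
Iterating f2 gives infinitely many distinct ground terms: c, f2(c, c), f2(f2(c, c), f2(c, c)), ...
So the Herbrand universe is infinite.

infinite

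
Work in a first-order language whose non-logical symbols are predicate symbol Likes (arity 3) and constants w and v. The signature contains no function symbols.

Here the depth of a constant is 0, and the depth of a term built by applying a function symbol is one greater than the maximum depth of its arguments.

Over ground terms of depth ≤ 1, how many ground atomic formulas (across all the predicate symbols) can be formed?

First count ground terms of depth ≤ 1.
With no function symbols every ground term is a constant, so there are exactly 2 ground terms at every depth bound.
N_0 = 2
N_1 = 2
So |H| = 2.
Ground atoms are formed by filling each argument slot of a predicate with a term from H, so an r-ary predicate gives |H|^r atoms:
  Likes: 2^3 = 8
Total ground atoms: 8.

8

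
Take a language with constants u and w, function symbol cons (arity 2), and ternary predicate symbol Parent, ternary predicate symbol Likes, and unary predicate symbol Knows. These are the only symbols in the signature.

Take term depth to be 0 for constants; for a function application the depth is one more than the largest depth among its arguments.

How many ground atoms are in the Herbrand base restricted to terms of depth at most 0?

First count ground terms of depth ≤ 0.
If N_k denotes the number of depth-≤k ground terms, the 2 constants give N_0 = 2, and each function symbol of arity r contributes N_{k-1}^r new terms at level k: N_k = 2 + N_{k-1}^2.
N_0 = 2
So |H| = 2.
Ground atoms are formed by filling each argument slot of a predicate with a term from H, so an r-ary predicate gives |H|^r atoms:
  Parent: 2^3 = 8;  Likes: 2^3 = 8;  Knows: 2
Total ground atoms: 8 + 8 + 2 = 18.

18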